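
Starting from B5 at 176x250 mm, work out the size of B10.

31 × 44 mm

B6: ⌊250/2⌋ × 176 = 125 × 176 mm
B7: ⌊176/2⌋ × 125 = 88 × 125 mm
B8: ⌊125/2⌋ × 88 = 62 × 88 mm
B9: ⌊88/2⌋ × 62 = 44 × 62 mm
B10: ⌊62/2⌋ × 44 = 31 × 44 mm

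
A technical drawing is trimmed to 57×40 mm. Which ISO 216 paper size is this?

C9 (40 × 57 mm)

Aspect ratio 57/40 ≈ 1.425 — close to the ISO √2 ≈ 1.414.
In the C-series (envelope sizes, between A and B): C9 = 40 × 57 mm.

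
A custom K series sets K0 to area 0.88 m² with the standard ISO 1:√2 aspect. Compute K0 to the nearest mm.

789 × 1116 mm

Let the short side be w mm. Then w · w√2 = 0.88 m² = 880,000 mm².
w² = 880,000/√2, so w ≈ 788.8 mm; long side = w√2 ≈ 1115.6 mm.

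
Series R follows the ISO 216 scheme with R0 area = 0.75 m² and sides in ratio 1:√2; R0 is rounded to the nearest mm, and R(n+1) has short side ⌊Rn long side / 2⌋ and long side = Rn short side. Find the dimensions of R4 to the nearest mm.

Let R0's short side be w mm. w · w√2 = 0.75 m² = 750,000 mm², so w ≈ 728.2 mm and w√2 ≈ 1029.9 mm → R0 = 728 × 1030 mm.
R1: ⌊1030/2⌋ × 728 = 515 × 728 mm
R2: ⌊728/2⌋ × 515 = 364 × 515 mm
R3: ⌊515/2⌋ × 364 = 257 × 364 mm
R4: ⌊364/2⌋ × 257 = 182 × 257 mm

182 × 257 mm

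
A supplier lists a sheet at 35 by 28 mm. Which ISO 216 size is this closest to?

Aspect ratio 35/28 ≈ 1.250 (ISO target is √2 ≈ 1.414).
In the A-series (A0 area = 1 m²): A10 = 26 × 37 mm.
Off by 4 mm total — nearest standard size.

A10 (26 × 37 mm)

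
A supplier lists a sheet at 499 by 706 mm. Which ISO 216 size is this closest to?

B2 (500 × 707 mm)

Aspect ratio 706/499 ≈ 1.415 — close to the ISO √2 ≈ 1.414.
In the B-series (B0 = 1000 × 1414 mm): B2 = 500 × 707 mm.
Off by 2 mm total — nearest standard size.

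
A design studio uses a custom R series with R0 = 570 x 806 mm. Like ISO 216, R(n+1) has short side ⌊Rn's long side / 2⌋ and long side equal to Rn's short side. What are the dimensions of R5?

100 × 142 mm

R1 = 403 × 570 mm (from R0 by 1 halving).
R2: ⌊570/2⌋ × 403 = 285 × 403 mm
R3: ⌊403/2⌋ × 285 = 201 × 285 mm
R4: ⌊285/2⌋ × 201 = 142 × 201 mm
R5: ⌊201/2⌋ × 142 = 100 × 142 mm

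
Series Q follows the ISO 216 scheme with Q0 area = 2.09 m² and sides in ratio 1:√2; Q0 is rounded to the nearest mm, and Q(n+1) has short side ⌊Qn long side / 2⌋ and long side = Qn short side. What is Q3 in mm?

429 × 608 mm

Let Q0's short side be w mm. w · w√2 = 2.09 m² = 2,090,000 mm², so w ≈ 1215.7 mm and w√2 ≈ 1719.2 mm → Q0 = 1216 × 1719 mm.
Q1: ⌊1719/2⌋ × 1216 = 859 × 1216 mm
Q2: ⌊1216/2⌋ × 859 = 608 × 859 mm
Q3: ⌊859/2⌋ × 608 = 429 × 608 mm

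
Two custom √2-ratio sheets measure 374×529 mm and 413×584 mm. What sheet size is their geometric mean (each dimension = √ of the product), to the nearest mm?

Short side: √(374 · 413) = √154462 ≈ 393.0 → 393 mm
Long side: √(529 · 584) = √308936 ≈ 555.8 → 556 mm

393 × 556 mm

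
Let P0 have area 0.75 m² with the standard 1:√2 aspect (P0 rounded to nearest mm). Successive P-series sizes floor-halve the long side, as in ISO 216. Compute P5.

128 × 182 mm

Let P0's short side be w mm. w · w√2 = 0.75 m² = 750,000 mm², so w ≈ 728.2 mm and w√2 ≈ 1029.9 mm → P0 = 728 × 1030 mm.
P1: ⌊1030/2⌋ × 728 = 515 × 728 mm
P2: ⌊728/2⌋ × 515 = 364 × 515 mm
P3: ⌊515/2⌋ × 364 = 257 × 364 mm
P4: ⌊364/2⌋ × 257 = 182 × 257 mm
P5: ⌊257/2⌋ × 182 = 128 × 182 mm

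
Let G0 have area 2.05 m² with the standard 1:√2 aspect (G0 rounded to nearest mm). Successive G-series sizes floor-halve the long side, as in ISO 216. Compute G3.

425 × 602 mm

Let G0's short side be w mm. w · w√2 = 2.05 m² = 2,050,000 mm², so w ≈ 1204.0 mm and w√2 ≈ 1702.7 mm → G0 = 1204 × 1703 mm.
G1: ⌊1703/2⌋ × 1204 = 851 × 1204 mm
G2: ⌊1204/2⌋ × 851 = 602 × 851 mm
G3: ⌊851/2⌋ × 602 = 425 × 602 mm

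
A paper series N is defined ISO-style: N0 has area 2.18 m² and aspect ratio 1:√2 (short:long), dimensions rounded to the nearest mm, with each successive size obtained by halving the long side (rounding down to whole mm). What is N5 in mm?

Let N0's short side be w mm. w · w√2 = 2.18 m² = 2,180,000 mm², so w ≈ 1241.6 mm and w√2 ≈ 1755.8 mm → N0 = 1242 × 1756 mm.
N1: ⌊1756/2⌋ × 1242 = 878 × 1242 mm
N2: ⌊1242/2⌋ × 878 = 621 × 878 mm
N3: ⌊878/2⌋ × 621 = 439 × 621 mm
N4: ⌊621/2⌋ × 439 = 310 × 439 mm
N5: ⌊439/2⌋ × 310 = 219 × 310 mm

219 × 310 mm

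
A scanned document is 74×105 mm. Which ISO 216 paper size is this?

Aspect ratio 105/74 ≈ 1.419 — close to the ISO √2 ≈ 1.414.
In the A-series (A0 area = 1 m²): A7 = 74 × 105 mm.

A7 (74 × 105 mm)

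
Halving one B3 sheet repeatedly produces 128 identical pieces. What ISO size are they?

128 = 2^7, so 7 halving steps.
B3 → B4 → … → B10 after 7 steps.

B10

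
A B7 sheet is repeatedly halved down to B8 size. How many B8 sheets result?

2

Each ISO step halves the sheet: 1 × B7 → 2 × B8
From B7 to B8 is 1 halving step: 2^1 = 2.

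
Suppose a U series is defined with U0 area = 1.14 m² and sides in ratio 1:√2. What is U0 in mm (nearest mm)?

Let the short side be w mm. Then w · w√2 = 1.14 m² = 1,140,000 mm².
w² = 1,140,000/√2, so w ≈ 897.8 mm; long side = w√2 ≈ 1269.7 mm.

898 × 1270 mm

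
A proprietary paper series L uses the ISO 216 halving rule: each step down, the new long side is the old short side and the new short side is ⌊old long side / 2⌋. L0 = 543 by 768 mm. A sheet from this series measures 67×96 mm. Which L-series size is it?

L0: 543 × 768 mm
L1: 384 × 543 mm
L2: 271 × 384 mm
L3: 192 × 271 mm
L4: 135 × 192 mm
L5: 96 × 135 mm
L6: 67 × 96 mm
L7: 48 × 67 mm
→ matches L6.

L6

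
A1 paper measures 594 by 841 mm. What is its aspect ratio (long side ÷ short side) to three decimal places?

1.416

841 / 594 = 1.416
ISO 216 targets √2 ≈ 1.414; the +0.002 deviation is from mm rounding.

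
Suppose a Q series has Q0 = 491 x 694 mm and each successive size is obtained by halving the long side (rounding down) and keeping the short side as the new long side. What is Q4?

Q1: ⌊694/2⌋ × 491 = 347 × 491 mm
Q2: ⌊491/2⌋ × 347 = 245 × 347 mm
Q3: ⌊347/2⌋ × 245 = 173 × 245 mm
Q4: ⌊245/2⌋ × 173 = 122 × 173 mm

122 × 173 mm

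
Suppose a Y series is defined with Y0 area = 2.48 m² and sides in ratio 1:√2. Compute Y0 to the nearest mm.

1324 × 1873 mm

Let the short side be w mm. Then w · w√2 = 2.48 m² = 2,480,000 mm².
w² = 2,480,000/√2, so w ≈ 1324.2 mm; long side = w√2 ≈ 1872.8 mm.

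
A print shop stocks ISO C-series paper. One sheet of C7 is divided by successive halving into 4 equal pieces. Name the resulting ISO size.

C9

4 = 2^2, so 2 halving steps.
C7 → C8 → … → C9 after 2 steps.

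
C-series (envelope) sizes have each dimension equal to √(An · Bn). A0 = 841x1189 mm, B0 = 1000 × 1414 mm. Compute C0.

Short side: √(841 · 1000) = √841000 ≈ 917.1 → 917 mm
Long side: √(1189 · 1414) = √1681246 ≈ 1296.6 → 1297 mm

917 × 1297 mm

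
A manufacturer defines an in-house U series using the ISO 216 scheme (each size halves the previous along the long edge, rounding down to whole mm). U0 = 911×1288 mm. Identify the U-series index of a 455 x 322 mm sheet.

U3

U0: 911 × 1288 mm
U1: 644 × 911 mm
U2: 455 × 644 mm
U3: 322 × 455 mm
U4: 227 × 322 mm
→ matches U3.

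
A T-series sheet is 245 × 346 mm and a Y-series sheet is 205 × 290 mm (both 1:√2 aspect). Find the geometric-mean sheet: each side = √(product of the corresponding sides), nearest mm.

224 × 317 mm

Short side: √(245 · 205) = √50225 ≈ 224.1 → 224 mm
Long side: √(346 · 290) = √100340 ≈ 316.8 → 317 mm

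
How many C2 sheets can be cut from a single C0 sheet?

Each ISO step halves the sheet: 1 × C0 → 2 × C1 → 4 × C2
From C0 to C2 is 2 halving steps: 2^2 = 4.

4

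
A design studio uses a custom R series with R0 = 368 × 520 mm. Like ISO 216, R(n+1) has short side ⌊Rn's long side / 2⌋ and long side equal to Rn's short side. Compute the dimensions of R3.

R1: ⌊520/2⌋ × 368 = 260 × 368 mm
R2: ⌊368/2⌋ × 260 = 184 × 260 mm
R3: ⌊260/2⌋ × 184 = 130 × 184 mm

130 × 184 mm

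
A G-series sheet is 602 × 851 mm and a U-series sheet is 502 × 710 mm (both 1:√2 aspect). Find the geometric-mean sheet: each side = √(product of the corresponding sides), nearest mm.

550 × 777 mm

Short side: √(602 · 502) = √302204 ≈ 549.7 → 550 mm
Long side: √(851 · 710) = √604210 ≈ 777.3 → 777 mm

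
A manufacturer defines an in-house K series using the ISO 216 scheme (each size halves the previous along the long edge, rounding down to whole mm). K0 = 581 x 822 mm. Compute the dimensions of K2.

K1: ⌊822/2⌋ × 581 = 411 × 581 mm
K2: ⌊581/2⌋ × 411 = 290 × 411 mm

290 × 411 mm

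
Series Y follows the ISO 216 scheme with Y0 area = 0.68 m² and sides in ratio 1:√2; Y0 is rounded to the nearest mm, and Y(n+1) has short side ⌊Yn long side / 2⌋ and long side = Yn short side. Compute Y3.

245 × 346 mm

Let Y0's short side be w mm. w · w√2 = 0.68 m² = 680,000 mm², so w ≈ 693.4 mm and w√2 ≈ 980.6 mm → Y0 = 693 × 981 mm.
Y1: ⌊981/2⌋ × 693 = 490 × 693 mm
Y2: ⌊693/2⌋ × 490 = 346 × 490 mm
Y3: ⌊490/2⌋ × 346 = 245 × 346 mm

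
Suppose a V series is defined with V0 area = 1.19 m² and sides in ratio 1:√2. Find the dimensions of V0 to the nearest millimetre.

Let the short side be w mm. Then w · w√2 = 1.19 m² = 1,190,000 mm².
w² = 1,190,000/√2, so w ≈ 917.3 mm; long side = w√2 ≈ 1297.3 mm.

917 × 1297 mm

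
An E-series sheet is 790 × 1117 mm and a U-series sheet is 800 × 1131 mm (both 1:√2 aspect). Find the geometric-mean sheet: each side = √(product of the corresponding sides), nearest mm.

795 × 1124 mm

Short side: √(790 · 800) = √632000 ≈ 795.0 → 795 mm
Long side: √(1117 · 1131) = √1263327 ≈ 1124.0 → 1124 mm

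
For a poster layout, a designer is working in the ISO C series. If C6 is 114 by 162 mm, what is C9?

C7: ⌊162/2⌋ × 114 = 81 × 114 mm
C8: ⌊114/2⌋ × 81 = 57 × 81 mm
C9: ⌊81/2⌋ × 57 = 40 × 57 mm

40 × 57 mm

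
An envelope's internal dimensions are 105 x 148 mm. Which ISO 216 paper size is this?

Aspect ratio 148/105 ≈ 1.410 — close to the ISO √2 ≈ 1.414.
In the A-series (A0 area = 1 m²): A6 = 105 × 148 mm.

A6 (105 × 148 mm)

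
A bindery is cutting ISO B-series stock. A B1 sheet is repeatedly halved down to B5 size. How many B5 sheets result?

Each ISO step halves the sheet: 1 × B1 → 2 × B2 → 4 × B3 → 8 × B4 → …
From B1 to B5 is 4 halving steps: 2^4 = 16.

16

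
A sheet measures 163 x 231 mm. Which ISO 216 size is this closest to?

C5 (162 × 229 mm)

Aspect ratio 231/163 ≈ 1.417 — close to the ISO √2 ≈ 1.414.
In the C-series (envelope sizes, between A and B): C5 = 162 × 229 mm.
Off by 3 mm total — nearest standard size.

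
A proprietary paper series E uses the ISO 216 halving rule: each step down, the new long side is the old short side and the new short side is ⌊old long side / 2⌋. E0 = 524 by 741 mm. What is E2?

262 × 370 mm

E1: ⌊741/2⌋ × 524 = 370 × 524 mm
E2: ⌊524/2⌋ × 370 = 262 × 370 mm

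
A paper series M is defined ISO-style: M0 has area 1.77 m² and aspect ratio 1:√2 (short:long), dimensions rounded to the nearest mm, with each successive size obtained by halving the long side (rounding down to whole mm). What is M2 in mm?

559 × 791 mm

Let M0's short side be w mm. w · w√2 = 1.77 m² = 1,770,000 mm², so w ≈ 1118.7 mm and w√2 ≈ 1582.1 mm → M0 = 1119 × 1582 mm.
M1: ⌊1582/2⌋ × 1119 = 791 × 1119 mm
M2: ⌊1119/2⌋ × 791 = 559 × 791 mm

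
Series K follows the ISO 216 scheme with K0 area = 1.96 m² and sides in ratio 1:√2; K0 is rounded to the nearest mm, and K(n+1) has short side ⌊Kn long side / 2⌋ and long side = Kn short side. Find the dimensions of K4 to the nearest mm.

294 × 416 mm

Let K0's short side be w mm. w · w√2 = 1.96 m² = 1,960,000 mm², so w ≈ 1177.3 mm and w√2 ≈ 1664.9 mm → K0 = 1177 × 1665 mm.
K1: ⌊1665/2⌋ × 1177 = 832 × 1177 mm
K2: ⌊1177/2⌋ × 832 = 588 × 832 mm
K3: ⌊832/2⌋ × 588 = 416 × 588 mm
K4: ⌊588/2⌋ × 416 = 294 × 416 mm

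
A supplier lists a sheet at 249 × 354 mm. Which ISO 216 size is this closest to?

Aspect ratio 354/249 ≈ 1.422 — close to the ISO √2 ≈ 1.414.
In the B-series (B0 = 1000 × 1414 mm): B4 = 250 × 353 mm.
Off by 2 mm total — nearest standard size.

B4 (250 × 353 mm)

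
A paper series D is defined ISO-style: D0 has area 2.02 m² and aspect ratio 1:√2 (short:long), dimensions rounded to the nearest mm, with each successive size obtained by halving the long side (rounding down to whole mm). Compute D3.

422 × 597 mm

Let D0's short side be w mm. w · w√2 = 2.02 m² = 2,020,000 mm², so w ≈ 1195.1 mm and w√2 ≈ 1690.2 mm → D0 = 1195 × 1690 mm.
D1: ⌊1690/2⌋ × 1195 = 845 × 1195 mm
D2: ⌊1195/2⌋ × 845 = 597 × 845 mm
D3: ⌊845/2⌋ × 597 = 422 × 597 mm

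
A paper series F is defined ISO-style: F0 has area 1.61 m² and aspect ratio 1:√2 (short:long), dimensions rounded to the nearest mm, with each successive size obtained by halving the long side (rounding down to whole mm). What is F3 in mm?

377 × 533 mm

Let F0's short side be w mm. w · w√2 = 1.61 m² = 1,610,000 mm², so w ≈ 1067.0 mm and w√2 ≈ 1508.9 mm → F0 = 1067 × 1509 mm.
F1: ⌊1509/2⌋ × 1067 = 754 × 1067 mm
F2: ⌊1067/2⌋ × 754 = 533 × 754 mm
F3: ⌊754/2⌋ × 533 = 377 × 533 mm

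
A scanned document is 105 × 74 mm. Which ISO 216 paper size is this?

Aspect ratio 105/74 ≈ 1.419 — close to the ISO √2 ≈ 1.414.
In the A-series (A0 area = 1 m²): A7 = 74 × 105 mm.

A7 (74 × 105 mm)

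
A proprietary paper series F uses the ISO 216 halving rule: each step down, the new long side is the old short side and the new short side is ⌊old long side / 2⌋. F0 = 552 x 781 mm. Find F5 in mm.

97 × 138 mm

F1: ⌊781/2⌋ × 552 = 390 × 552 mm
F2: ⌊552/2⌋ × 390 = 276 × 390 mm
F3: ⌊390/2⌋ × 276 = 195 × 276 mm
F4: ⌊276/2⌋ × 195 = 138 × 195 mm
F5: ⌊195/2⌋ × 138 = 97 × 138 mm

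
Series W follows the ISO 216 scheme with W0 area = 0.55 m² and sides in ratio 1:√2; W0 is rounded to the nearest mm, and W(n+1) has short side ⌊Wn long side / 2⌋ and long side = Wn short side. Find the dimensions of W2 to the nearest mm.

Let W0's short side be w mm. w · w√2 = 0.55 m² = 550,000 mm², so w ≈ 623.6 mm and w√2 ≈ 881.9 mm → W0 = 624 × 882 mm.
W1: ⌊882/2⌋ × 624 = 441 × 624 mm
W2: ⌊624/2⌋ × 441 = 312 × 441 mm

312 × 441 mm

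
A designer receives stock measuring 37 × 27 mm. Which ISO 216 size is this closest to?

A10 (26 × 37 mm)

Aspect ratio 37/27 ≈ 1.370 (ISO target is √2 ≈ 1.414).
In the A-series (A0 area = 1 m²): A10 = 26 × 37 mm.
Off by 1 mm total — nearest standard size.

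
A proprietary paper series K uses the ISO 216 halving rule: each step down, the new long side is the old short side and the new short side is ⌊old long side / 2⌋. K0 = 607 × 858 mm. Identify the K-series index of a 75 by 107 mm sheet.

K0: 607 × 858 mm
K1: 429 × 607 mm
K2: 303 × 429 mm
K3: 214 × 303 mm
K4: 151 × 214 mm
K5: 107 × 151 mm
K6: 75 × 107 mm
K7: 53 × 75 mm
→ matches K6.

K6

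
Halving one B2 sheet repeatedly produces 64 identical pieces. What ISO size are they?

B8

64 = 2^6, so 6 halving steps.
B2 → B3 → … → B8 after 6 steps.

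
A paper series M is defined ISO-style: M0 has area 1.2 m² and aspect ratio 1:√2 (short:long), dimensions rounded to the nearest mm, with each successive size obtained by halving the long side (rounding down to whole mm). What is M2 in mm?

Let M0's short side be w mm. w · w√2 = 1.2 m² = 1,200,000 mm², so w ≈ 921.2 mm and w√2 ≈ 1302.7 mm → M0 = 921 × 1303 mm.
M1: ⌊1303/2⌋ × 921 = 651 × 921 mm
M2: ⌊921/2⌋ × 651 = 460 × 651 mm

460 × 651 mm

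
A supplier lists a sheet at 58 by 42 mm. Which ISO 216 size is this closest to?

Aspect ratio 58/42 ≈ 1.381 (ISO target is √2 ≈ 1.414).
In the C-series (envelope sizes, between A and B): C9 = 40 × 57 mm.
Off by 3 mm total — nearest standard size.

C9 (40 × 57 mm)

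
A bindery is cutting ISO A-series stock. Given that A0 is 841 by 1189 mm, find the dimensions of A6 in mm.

105 × 148 mm

A1: ⌊1189/2⌋ × 841 = 594 × 841 mm
A2: ⌊841/2⌋ × 594 = 420 × 594 mm
A3: ⌊594/2⌋ × 420 = 297 × 420 mm
A4: ⌊420/2⌋ × 297 = 210 × 297 mm
A5: ⌊297/2⌋ × 210 = 148 × 210 mm
A6: ⌊210/2⌋ × 148 = 105 × 148 mm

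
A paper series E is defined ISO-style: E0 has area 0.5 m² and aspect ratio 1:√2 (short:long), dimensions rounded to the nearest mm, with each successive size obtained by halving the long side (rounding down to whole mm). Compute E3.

210 × 297 mm

Let E0's short side be w mm. w · w√2 = 0.5 m² = 500,000 mm², so w ≈ 594.6 mm and w√2 ≈ 840.9 mm → E0 = 595 × 841 mm.
E1: ⌊841/2⌋ × 595 = 420 × 595 mm
E2: ⌊595/2⌋ × 420 = 297 × 420 mm
E3: ⌊420/2⌋ × 297 = 210 × 297 mm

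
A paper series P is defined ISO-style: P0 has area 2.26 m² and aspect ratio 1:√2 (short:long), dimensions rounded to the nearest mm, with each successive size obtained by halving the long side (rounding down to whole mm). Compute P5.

Let P0's short side be w mm. w · w√2 = 2.26 m² = 2,260,000 mm², so w ≈ 1264.1 mm and w√2 ≈ 1787.8 mm → P0 = 1264 × 1788 mm.
P1: ⌊1788/2⌋ × 1264 = 894 × 1264 mm
P2: ⌊1264/2⌋ × 894 = 632 × 894 mm
P3: ⌊894/2⌋ × 632 = 447 × 632 mm
P4: ⌊632/2⌋ × 447 = 316 × 447 mm
P5: ⌊447/2⌋ × 316 = 223 × 316 mm

223 × 316 mm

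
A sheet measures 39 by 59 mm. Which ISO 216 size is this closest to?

Aspect ratio 59/39 ≈ 1.513 (ISO target is √2 ≈ 1.414).
In the C-series (envelope sizes, between A and B): C9 = 40 × 57 mm.
Off by 3 mm total — nearest standard size.

C9 (40 × 57 mm)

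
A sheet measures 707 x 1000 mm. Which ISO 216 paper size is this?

B1 (707 × 1000 mm)

Aspect ratio 1000/707 ≈ 1.414 — close to the ISO √2 ≈ 1.414.
In the B-series (B0 = 1000 × 1414 mm): B1 = 707 × 1000 mm.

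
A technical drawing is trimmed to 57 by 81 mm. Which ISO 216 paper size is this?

C8 (57 × 81 mm)

Aspect ratio 81/57 ≈ 1.421 — close to the ISO √2 ≈ 1.414.
In the C-series (envelope sizes, between A and B): C8 = 57 × 81 mm.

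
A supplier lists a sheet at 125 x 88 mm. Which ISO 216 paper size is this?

Aspect ratio 125/88 ≈ 1.420 — close to the ISO √2 ≈ 1.414.
In the B-series (B0 = 1000 × 1414 mm): B7 = 88 × 125 mm.

B7 (88 × 125 mm)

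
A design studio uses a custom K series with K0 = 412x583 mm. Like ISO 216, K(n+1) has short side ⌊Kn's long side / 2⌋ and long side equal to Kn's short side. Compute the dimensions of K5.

72 × 103 mm

K1 = 291 × 412 mm (from K0 by 1 halving).
K2: ⌊412/2⌋ × 291 = 206 × 291 mm
K3: ⌊291/2⌋ × 206 = 145 × 206 mm
K4: ⌊206/2⌋ × 145 = 103 × 145 mm
K5: ⌊145/2⌋ × 103 = 72 × 103 mm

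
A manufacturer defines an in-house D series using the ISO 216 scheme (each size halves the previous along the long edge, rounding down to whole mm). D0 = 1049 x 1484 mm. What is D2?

D1: ⌊1484/2⌋ × 1049 = 742 × 1049 mm
D2: ⌊1049/2⌋ × 742 = 524 × 742 mm

524 × 742 mm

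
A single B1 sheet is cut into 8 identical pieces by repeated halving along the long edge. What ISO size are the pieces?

B4

8 = 2^3, so 3 halving steps.
B1 → B2 → … → B4 after 3 steps.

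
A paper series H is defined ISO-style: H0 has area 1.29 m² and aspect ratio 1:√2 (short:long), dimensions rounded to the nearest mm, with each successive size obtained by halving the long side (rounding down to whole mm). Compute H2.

477 × 675 mm

Let H0's short side be w mm. w · w√2 = 1.29 m² = 1,290,000 mm², so w ≈ 955.1 mm and w√2 ≈ 1350.7 mm → H0 = 955 × 1351 mm.
H1: ⌊1351/2⌋ × 955 = 675 × 955 mm
H2: ⌊955/2⌋ × 675 = 477 × 675 mm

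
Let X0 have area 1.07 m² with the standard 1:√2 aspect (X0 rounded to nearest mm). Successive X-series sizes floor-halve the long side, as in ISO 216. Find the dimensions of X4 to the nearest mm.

217 × 307 mm

Let X0's short side be w mm. w · w√2 = 1.07 m² = 1,070,000 mm², so w ≈ 869.8 mm and w√2 ≈ 1230.1 mm → X0 = 870 × 1230 mm.
X1: ⌊1230/2⌋ × 870 = 615 × 870 mm
X2: ⌊870/2⌋ × 615 = 435 × 615 mm
X3: ⌊615/2⌋ × 435 = 307 × 435 mm
X4: ⌊435/2⌋ × 307 = 217 × 307 mm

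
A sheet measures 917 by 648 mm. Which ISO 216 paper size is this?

Aspect ratio 917/648 ≈ 1.415 — close to the ISO √2 ≈ 1.414.
In the C-series (envelope sizes, between A and B): C1 = 648 × 917 mm.

C1 (648 × 917 mm)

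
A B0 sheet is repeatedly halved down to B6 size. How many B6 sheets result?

Each ISO step halves the sheet: 1 × B0 → 2 × B1 → 4 × B2 → 8 × B3 → …
From B0 to B6 is 6 halving steps: 2^6 = 64.

64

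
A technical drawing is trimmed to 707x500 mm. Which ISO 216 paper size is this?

B2 (500 × 707 mm)

Aspect ratio 707/500 ≈ 1.414 — close to the ISO √2 ≈ 1.414.
In the B-series (B0 = 1000 × 1414 mm): B2 = 500 × 707 mm.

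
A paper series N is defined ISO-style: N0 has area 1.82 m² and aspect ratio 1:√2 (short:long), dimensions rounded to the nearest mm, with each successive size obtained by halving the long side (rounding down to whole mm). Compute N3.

401 × 567 mm

Let N0's short side be w mm. w · w√2 = 1.82 m² = 1,820,000 mm², so w ≈ 1134.4 mm and w√2 ≈ 1604.3 mm → N0 = 1134 × 1604 mm.
N1: ⌊1604/2⌋ × 1134 = 802 × 1134 mm
N2: ⌊1134/2⌋ × 802 = 567 × 802 mm
N3: ⌊802/2⌋ × 567 = 401 × 567 mm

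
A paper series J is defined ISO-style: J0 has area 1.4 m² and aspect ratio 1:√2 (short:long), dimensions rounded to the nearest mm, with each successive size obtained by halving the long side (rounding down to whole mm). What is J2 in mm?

Let J0's short side be w mm. w · w√2 = 1.4 m² = 1,400,000 mm², so w ≈ 995.0 mm and w√2 ≈ 1407.1 mm → J0 = 995 × 1407 mm.
J1: ⌊1407/2⌋ × 995 = 703 × 995 mm
J2: ⌊995/2⌋ × 703 = 497 × 703 mm

497 × 703 mm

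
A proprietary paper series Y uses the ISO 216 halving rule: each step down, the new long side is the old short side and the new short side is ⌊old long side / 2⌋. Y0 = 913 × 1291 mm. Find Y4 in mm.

228 × 322 mm

Y1: ⌊1291/2⌋ × 913 = 645 × 913 mm
Y2: ⌊913/2⌋ × 645 = 456 × 645 mm
Y3: ⌊645/2⌋ × 456 = 322 × 456 mm
Y4: ⌊456/2⌋ × 322 = 228 × 322 mm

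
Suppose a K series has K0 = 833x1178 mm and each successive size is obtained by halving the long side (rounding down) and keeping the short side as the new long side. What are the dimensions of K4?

K1: ⌊1178/2⌋ × 833 = 589 × 833 mm
K2: ⌊833/2⌋ × 589 = 416 × 589 mm
K3: ⌊589/2⌋ × 416 = 294 × 416 mm
K4: ⌊416/2⌋ × 294 = 208 × 294 mm

208 × 294 mm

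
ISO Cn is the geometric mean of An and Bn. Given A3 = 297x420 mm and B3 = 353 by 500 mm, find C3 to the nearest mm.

324 × 458 mm

Short side: √(297 · 353) = √104841 ≈ 323.8 → 324 mm
Long side: √(420 · 500) = √210000 ≈ 458.3 → 458 mm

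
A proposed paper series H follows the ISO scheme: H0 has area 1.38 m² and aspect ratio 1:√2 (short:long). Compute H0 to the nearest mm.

988 × 1397 mm

Let the short side be w mm. Then w · w√2 = 1.38 m² = 1,380,000 mm².
w² = 1,380,000/√2, so w ≈ 987.8 mm; long side = w√2 ≈ 1397.0 mm.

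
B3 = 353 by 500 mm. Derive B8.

62 × 88 mm

B4: ⌊500/2⌋ × 353 = 250 × 353 mm
B5: ⌊353/2⌋ × 250 = 176 × 250 mm
B6: ⌊250/2⌋ × 176 = 125 × 176 mm
B7: ⌊176/2⌋ × 125 = 88 × 125 mm
B8: ⌊125/2⌋ × 88 = 62 × 88 mm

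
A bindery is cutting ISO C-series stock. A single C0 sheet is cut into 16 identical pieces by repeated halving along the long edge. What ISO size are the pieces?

C4

16 = 2^4, so 4 halving steps.
C0 → C1 → … → C4 after 4 steps.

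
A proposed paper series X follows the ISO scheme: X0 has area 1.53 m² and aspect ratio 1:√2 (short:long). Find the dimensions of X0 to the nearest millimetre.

1040 × 1471 mm

Let the short side be w mm. Then w · w√2 = 1.53 m² = 1,530,000 mm².
w² = 1,530,000/√2, so w ≈ 1040.1 mm; long side = w√2 ≈ 1471.0 mm.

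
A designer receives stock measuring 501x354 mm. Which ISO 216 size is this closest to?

B3 (353 × 500 mm)

Aspect ratio 501/354 ≈ 1.415 — close to the ISO √2 ≈ 1.414.
In the B-series (B0 = 1000 × 1414 mm): B3 = 353 × 500 mm.
Off by 2 mm total — nearest standard size.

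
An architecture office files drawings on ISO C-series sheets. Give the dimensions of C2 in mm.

C0 = 917 × 1297 mm (C0 is the geometric mean of A0 and B0, aspect 1:√2).
C1: ⌊1297/2⌋ × 917 = 648 × 917 mm
C2: ⌊917/2⌋ × 648 = 458 × 648 mm

458 × 648 mm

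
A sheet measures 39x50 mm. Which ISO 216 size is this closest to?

Aspect ratio 50/39 ≈ 1.282 (ISO target is √2 ≈ 1.414).
In the A-series (A0 area = 1 m²): A9 = 37 × 52 mm.
Off by 4 mm total — nearest standard size.

A9 (37 × 52 mm)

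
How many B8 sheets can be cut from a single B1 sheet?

Each ISO step halves the sheet: 1 × B1 → 2 × B2 → 4 × B3 → 8 × B4 → …
From B1 to B8 is 7 halving steps: 2^7 = 128.

128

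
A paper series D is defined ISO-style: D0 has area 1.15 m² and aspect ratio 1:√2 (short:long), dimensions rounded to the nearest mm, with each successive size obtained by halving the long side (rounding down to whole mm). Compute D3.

Let D0's short side be w mm. w · w√2 = 1.15 m² = 1,150,000 mm², so w ≈ 901.8 mm and w√2 ≈ 1275.3 mm → D0 = 902 × 1275 mm.
D1: ⌊1275/2⌋ × 902 = 637 × 902 mm
D2: ⌊902/2⌋ × 637 = 451 × 637 mm
D3: ⌊637/2⌋ × 451 = 318 × 451 mm

318 × 451 mm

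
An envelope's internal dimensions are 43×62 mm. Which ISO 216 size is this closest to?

B9 (44 × 62 mm)

Aspect ratio 62/43 ≈ 1.442 (ISO target is √2 ≈ 1.414).
In the B-series (B0 = 1000 × 1414 mm): B9 = 44 × 62 mm.
Off by 1 mm total — nearest standard size.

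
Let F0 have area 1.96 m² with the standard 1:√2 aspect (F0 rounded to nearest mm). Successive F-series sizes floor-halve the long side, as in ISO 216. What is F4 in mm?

294 × 416 mm

Let F0's short side be w mm. w · w√2 = 1.96 m² = 1,960,000 mm², so w ≈ 1177.3 mm and w√2 ≈ 1664.9 mm → F0 = 1177 × 1665 mm.
F1: ⌊1665/2⌋ × 1177 = 832 × 1177 mm
F2: ⌊1177/2⌋ × 832 = 588 × 832 mm
F3: ⌊832/2⌋ × 588 = 416 × 588 mm
F4: ⌊588/2⌋ × 416 = 294 × 416 mm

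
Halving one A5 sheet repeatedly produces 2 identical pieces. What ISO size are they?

2 = 2^1, so 1 halving step.
A5 → A6 → … → A6 after 1 step.

A6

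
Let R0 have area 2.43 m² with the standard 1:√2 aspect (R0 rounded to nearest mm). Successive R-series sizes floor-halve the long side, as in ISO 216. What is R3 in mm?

463 × 655 mm

Let R0's short side be w mm. w · w√2 = 2.43 m² = 2,430,000 mm², so w ≈ 1310.8 mm and w√2 ≈ 1853.8 mm → R0 = 1311 × 1854 mm.
R1: ⌊1854/2⌋ × 1311 = 927 × 1311 mm
R2: ⌊1311/2⌋ × 927 = 655 × 927 mm
R3: ⌊927/2⌋ × 655 = 463 × 655 mm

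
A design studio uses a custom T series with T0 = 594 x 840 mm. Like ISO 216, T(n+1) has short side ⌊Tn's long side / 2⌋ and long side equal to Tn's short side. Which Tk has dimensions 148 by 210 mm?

T0: 594 × 840 mm
T1: 420 × 594 mm
T2: 297 × 420 mm
T3: 210 × 297 mm
T4: 148 × 210 mm
T5: 105 × 148 mm
→ matches T4.

T4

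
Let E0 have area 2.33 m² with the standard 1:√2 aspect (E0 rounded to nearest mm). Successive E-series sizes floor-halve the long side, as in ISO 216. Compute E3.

Let E0's short side be w mm. w · w√2 = 2.33 m² = 2,330,000 mm², so w ≈ 1283.6 mm and w√2 ≈ 1815.2 mm → E0 = 1284 × 1815 mm.
E1: ⌊1815/2⌋ × 1284 = 907 × 1284 mm
E2: ⌊1284/2⌋ × 907 = 642 × 907 mm
E3: ⌊907/2⌋ × 642 = 453 × 642 mm

453 × 642 mm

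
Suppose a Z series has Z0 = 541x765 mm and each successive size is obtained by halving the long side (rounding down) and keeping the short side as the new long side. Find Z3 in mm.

Z1: ⌊765/2⌋ × 541 = 382 × 541 mm
Z2: ⌊541/2⌋ × 382 = 270 × 382 mm
Z3: ⌊382/2⌋ × 270 = 191 × 270 mm

191 × 270 mm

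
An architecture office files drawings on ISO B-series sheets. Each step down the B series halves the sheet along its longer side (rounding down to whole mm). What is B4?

250 × 353 mm

B0 = 1000 × 1414 mm (B0 has a 1000 mm short side, aspect 1:√2).
B1: ⌊1414/2⌋ × 1000 = 707 × 1000 mm
B2: ⌊1000/2⌋ × 707 = 500 × 707 mm
B3: ⌊707/2⌋ × 500 = 353 × 500 mm
B4: ⌊500/2⌋ × 353 = 250 × 353 mm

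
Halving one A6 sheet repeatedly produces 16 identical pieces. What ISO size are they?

A10

16 = 2^4, so 4 halving steps.
A6 → A7 → … → A10 after 4 steps.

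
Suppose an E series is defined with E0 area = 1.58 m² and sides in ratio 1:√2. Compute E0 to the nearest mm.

1057 × 1495 mm

Let the short side be w mm. Then w · w√2 = 1.58 m² = 1,580,000 mm².
w² = 1,580,000/√2, so w ≈ 1057.0 mm; long side = w√2 ≈ 1494.8 mm.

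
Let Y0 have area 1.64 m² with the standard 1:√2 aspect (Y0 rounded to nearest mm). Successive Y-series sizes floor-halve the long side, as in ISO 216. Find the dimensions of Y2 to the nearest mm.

538 × 761 mm

Let Y0's short side be w mm. w · w√2 = 1.64 m² = 1,640,000 mm², so w ≈ 1076.9 mm and w√2 ≈ 1522.9 mm → Y0 = 1077 × 1523 mm.
Y1: ⌊1523/2⌋ × 1077 = 761 × 1077 mm
Y2: ⌊1077/2⌋ × 761 = 538 × 761 mm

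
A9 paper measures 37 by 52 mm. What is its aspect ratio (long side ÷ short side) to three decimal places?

1.405

52 / 37 = 1.405
ISO 216 targets √2 ≈ 1.414; the -0.009 deviation is from mm rounding.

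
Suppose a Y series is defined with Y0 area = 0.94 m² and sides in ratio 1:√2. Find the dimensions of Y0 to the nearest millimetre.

815 × 1153 mm

Let the short side be w mm. Then w · w√2 = 0.94 m² = 940,000 mm².
w² = 940,000/√2, so w ≈ 815.3 mm; long side = w√2 ≈ 1153.0 mm.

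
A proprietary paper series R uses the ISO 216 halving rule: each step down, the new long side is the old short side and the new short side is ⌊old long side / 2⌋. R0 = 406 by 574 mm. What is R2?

203 × 287 mm

R1: ⌊574/2⌋ × 406 = 287 × 406 mm
R2: ⌊406/2⌋ × 287 = 203 × 287 mm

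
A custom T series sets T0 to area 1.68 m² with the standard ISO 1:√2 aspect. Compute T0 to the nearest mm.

Let the short side be w mm. Then w · w√2 = 1.68 m² = 1,680,000 mm².
w² = 1,680,000/√2, so w ≈ 1089.9 mm; long side = w√2 ≈ 1541.4 mm.

1090 × 1541 mm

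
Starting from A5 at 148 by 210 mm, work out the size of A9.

37 × 52 mm

A6: ⌊210/2⌋ × 148 = 105 × 148 mm
A7: ⌊148/2⌋ × 105 = 74 × 105 mm
A8: ⌊105/2⌋ × 74 = 52 × 74 mm
A9: ⌊74/2⌋ × 52 = 37 × 52 mm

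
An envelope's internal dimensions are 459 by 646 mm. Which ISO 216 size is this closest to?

Aspect ratio 646/459 ≈ 1.407 — close to the ISO √2 ≈ 1.414.
In the C-series (envelope sizes, between A and B): C2 = 458 × 648 mm.
Off by 3 mm total — nearest standard size.

C2 (458 × 648 mm)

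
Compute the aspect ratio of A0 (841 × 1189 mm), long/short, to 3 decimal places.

1189 / 841 = 1.414
Matches √2 ≈ 1.414 — the ISO 216 defining ratio.

1.414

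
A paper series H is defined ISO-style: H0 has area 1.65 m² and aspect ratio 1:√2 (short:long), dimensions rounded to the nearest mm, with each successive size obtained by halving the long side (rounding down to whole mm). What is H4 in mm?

270 × 382 mm

Let H0's short side be w mm. w · w√2 = 1.65 m² = 1,650,000 mm², so w ≈ 1080.2 mm and w√2 ≈ 1527.6 mm → H0 = 1080 × 1528 mm.
H1: ⌊1528/2⌋ × 1080 = 764 × 1080 mm
H2: ⌊1080/2⌋ × 764 = 540 × 764 mm
H3: ⌊764/2⌋ × 540 = 382 × 540 mm
H4: ⌊540/2⌋ × 382 = 270 × 382 mm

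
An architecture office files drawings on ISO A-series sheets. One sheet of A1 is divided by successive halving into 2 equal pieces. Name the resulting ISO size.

2 = 2^1, so 1 halving step.
A1 → A2 → … → A2 after 1 step.

A2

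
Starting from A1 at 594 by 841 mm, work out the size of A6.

105 × 148 mm

A2: ⌊841/2⌋ × 594 = 420 × 594 mm
A3: ⌊594/2⌋ × 420 = 297 × 420 mm
A4: ⌊420/2⌋ × 297 = 210 × 297 mm
A5: ⌊297/2⌋ × 210 = 148 × 210 mm
A6: ⌊210/2⌋ × 148 = 105 × 148 mm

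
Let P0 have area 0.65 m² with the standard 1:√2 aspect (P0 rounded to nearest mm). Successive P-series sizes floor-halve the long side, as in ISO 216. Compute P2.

339 × 479 mm

Let P0's short side be w mm. w · w√2 = 0.65 m² = 650,000 mm², so w ≈ 678.0 mm and w√2 ≈ 958.8 mm → P0 = 678 × 959 mm.
P1: ⌊959/2⌋ × 678 = 479 × 678 mm
P2: ⌊678/2⌋ × 479 = 339 × 479 mm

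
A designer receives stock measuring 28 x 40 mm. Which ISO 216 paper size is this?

Aspect ratio 40/28 ≈ 1.429 — close to the ISO √2 ≈ 1.414.
In the C-series (envelope sizes, between A and B): C10 = 28 × 40 mm.

C10 (28 × 40 mm)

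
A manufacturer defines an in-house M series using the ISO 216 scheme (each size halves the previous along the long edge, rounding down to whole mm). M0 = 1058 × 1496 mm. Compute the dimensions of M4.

264 × 374 mm

M1: ⌊1496/2⌋ × 1058 = 748 × 1058 mm
M2: ⌊1058/2⌋ × 748 = 529 × 748 mm
M3: ⌊748/2⌋ × 529 = 374 × 529 mm
M4: ⌊529/2⌋ × 374 = 264 × 374 mm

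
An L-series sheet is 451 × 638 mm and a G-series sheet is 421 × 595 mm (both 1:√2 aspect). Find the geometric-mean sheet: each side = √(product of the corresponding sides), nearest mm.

Short side: √(451 · 421) = √189871 ≈ 435.7 → 436 mm
Long side: √(638 · 595) = √379610 ≈ 616.1 → 616 mm

436 × 616 mm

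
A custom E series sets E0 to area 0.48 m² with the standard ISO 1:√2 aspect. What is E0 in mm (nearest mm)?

Let the short side be w mm. Then w · w√2 = 0.48 m² = 480,000 mm².
w² = 480,000/√2, so w ≈ 582.6 mm; long side = w√2 ≈ 823.9 mm.

583 × 824 mm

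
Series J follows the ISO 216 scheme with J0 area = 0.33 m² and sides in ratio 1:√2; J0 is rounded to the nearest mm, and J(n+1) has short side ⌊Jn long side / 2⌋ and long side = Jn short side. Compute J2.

241 × 341 mm

Let J0's short side be w mm. w · w√2 = 0.33 m² = 330,000 mm², so w ≈ 483.1 mm and w√2 ≈ 683.1 mm → J0 = 483 × 683 mm.
J1: ⌊683/2⌋ × 483 = 341 × 483 mm
J2: ⌊483/2⌋ × 341 = 241 × 341 mm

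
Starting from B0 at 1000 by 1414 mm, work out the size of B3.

B1: ⌊1414/2⌋ × 1000 = 707 × 1000 mm
B2: ⌊1000/2⌋ × 707 = 500 × 707 mm
B3: ⌊707/2⌋ × 500 = 353 × 500 mm

353 × 500 mm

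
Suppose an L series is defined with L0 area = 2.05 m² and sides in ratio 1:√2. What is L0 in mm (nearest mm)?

1204 × 1703 mm

Let the short side be w mm. Then w · w√2 = 2.05 m² = 2,050,000 mm².
w² = 2,050,000/√2, so w ≈ 1204.0 mm; long side = w√2 ≈ 1702.7 mm.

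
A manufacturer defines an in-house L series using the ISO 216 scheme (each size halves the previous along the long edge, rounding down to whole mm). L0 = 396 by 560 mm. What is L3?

L1: ⌊560/2⌋ × 396 = 280 × 396 mm
L2: ⌊396/2⌋ × 280 = 198 × 280 mm
L3: ⌊280/2⌋ × 198 = 140 × 198 mm

140 × 198 mm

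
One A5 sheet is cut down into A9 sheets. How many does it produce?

Each ISO step halves the sheet: 1 × A5 → 2 × A6 → 4 × A7 → 8 × A8 → …
From A5 to A9 is 4 halving steps: 2^4 = 16.

16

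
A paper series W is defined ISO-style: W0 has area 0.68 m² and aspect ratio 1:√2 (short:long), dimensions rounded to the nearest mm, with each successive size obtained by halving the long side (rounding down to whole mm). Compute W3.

Let W0's short side be w mm. w · w√2 = 0.68 m² = 680,000 mm², so w ≈ 693.4 mm and w√2 ≈ 980.6 mm → W0 = 693 × 981 mm.
W1: ⌊981/2⌋ × 693 = 490 × 693 mm
W2: ⌊693/2⌋ × 490 = 346 × 490 mm
W3: ⌊490/2⌋ × 346 = 245 × 346 mm

245 × 346 mm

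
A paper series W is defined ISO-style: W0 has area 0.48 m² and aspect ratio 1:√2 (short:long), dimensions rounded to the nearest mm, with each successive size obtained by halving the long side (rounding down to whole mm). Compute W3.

Let W0's short side be w mm. w · w√2 = 0.48 m² = 480,000 mm², so w ≈ 582.6 mm and w√2 ≈ 823.9 mm → W0 = 583 × 824 mm.
W1: ⌊824/2⌋ × 583 = 412 × 583 mm
W2: ⌊583/2⌋ × 412 = 291 × 412 mm
W3: ⌊412/2⌋ × 291 = 206 × 291 mm

206 × 291 mm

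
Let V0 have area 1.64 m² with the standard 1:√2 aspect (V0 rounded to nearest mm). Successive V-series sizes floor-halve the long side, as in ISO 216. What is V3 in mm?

Let V0's short side be w mm. w · w√2 = 1.64 m² = 1,640,000 mm², so w ≈ 1076.9 mm and w√2 ≈ 1522.9 mm → V0 = 1077 × 1523 mm.
V1: ⌊1523/2⌋ × 1077 = 761 × 1077 mm
V2: ⌊1077/2⌋ × 761 = 538 × 761 mm
V3: ⌊761/2⌋ × 538 = 380 × 538 mm

380 × 538 mm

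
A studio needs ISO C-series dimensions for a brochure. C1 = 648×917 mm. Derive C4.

C2: ⌊917/2⌋ × 648 = 458 × 648 mm
C3: ⌊648/2⌋ × 458 = 324 × 458 mm
C4: ⌊458/2⌋ × 324 = 229 × 324 mm

229 × 324 mm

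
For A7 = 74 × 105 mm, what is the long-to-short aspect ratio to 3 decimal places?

105 / 74 = 1.419
ISO 216 targets √2 ≈ 1.414; the +0.005 deviation is from mm rounding.

1.419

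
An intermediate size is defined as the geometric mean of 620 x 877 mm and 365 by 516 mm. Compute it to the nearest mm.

476 × 673 mm

Short side: √(620 · 365) = √226300 ≈ 475.7 → 476 mm
Long side: √(877 · 516) = √452532 ≈ 672.7 → 673 mm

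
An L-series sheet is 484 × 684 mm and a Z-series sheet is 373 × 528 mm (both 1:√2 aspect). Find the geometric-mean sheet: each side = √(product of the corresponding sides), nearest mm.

425 × 601 mm

Short side: √(484 · 373) = √180532 ≈ 424.9 → 425 mm
Long side: √(684 · 528) = √361152 ≈ 601.0 → 601 mm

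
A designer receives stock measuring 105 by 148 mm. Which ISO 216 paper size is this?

Aspect ratio 148/105 ≈ 1.410 — close to the ISO √2 ≈ 1.414.
In the A-series (A0 area = 1 m²): A6 = 105 × 148 mm.

A6 (105 × 148 mm)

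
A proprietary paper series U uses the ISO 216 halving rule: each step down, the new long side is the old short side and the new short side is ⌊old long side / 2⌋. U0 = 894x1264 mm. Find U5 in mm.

U1: ⌊1264/2⌋ × 894 = 632 × 894 mm
U2: ⌊894/2⌋ × 632 = 447 × 632 mm
U3: ⌊632/2⌋ × 447 = 316 × 447 mm
U4: ⌊447/2⌋ × 316 = 223 × 316 mm
U5: ⌊316/2⌋ × 223 = 158 × 223 mm

158 × 223 mm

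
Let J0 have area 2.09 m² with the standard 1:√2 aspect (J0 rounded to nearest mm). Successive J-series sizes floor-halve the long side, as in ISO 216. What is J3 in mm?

429 × 608 mm

Let J0's short side be w mm. w · w√2 = 2.09 m² = 2,090,000 mm², so w ≈ 1215.7 mm and w√2 ≈ 1719.2 mm → J0 = 1216 × 1719 mm.
J1: ⌊1719/2⌋ × 1216 = 859 × 1216 mm
J2: ⌊1216/2⌋ × 859 = 608 × 859 mm
J3: ⌊859/2⌋ × 608 = 429 × 608 mm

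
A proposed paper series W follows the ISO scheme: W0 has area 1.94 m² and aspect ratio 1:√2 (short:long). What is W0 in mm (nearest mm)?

Let the short side be w mm. Then w · w√2 = 1.94 m² = 1,940,000 mm².
w² = 1,940,000/√2, so w ≈ 1171.2 mm; long side = w√2 ≈ 1656.4 mm.

1171 × 1656 mm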